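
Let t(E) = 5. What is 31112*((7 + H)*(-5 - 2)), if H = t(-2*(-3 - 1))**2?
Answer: -6969088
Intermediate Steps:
H = 25 (H = 5**2 = 25)
31112*((7 + H)*(-5 - 2)) = 31112*((7 + 25)*(-5 - 2)) = 31112*(32*(-7)) = 31112*(-224) = -6969088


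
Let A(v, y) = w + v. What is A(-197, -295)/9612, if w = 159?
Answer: -19/4806 ≈ -0.0039534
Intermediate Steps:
A(v, y) = 159 + v
A(-197, -295)/9612 = (159 - 197)/9612 = -38*1/9612 = -19/4806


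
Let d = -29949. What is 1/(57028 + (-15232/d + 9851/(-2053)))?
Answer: 61485297/3506119761013 ≈ 1.7537e-5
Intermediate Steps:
1/(57028 + (-15232/d + 9851/(-2053))) = 1/(57028 + (-15232/(-29949) + 9851/(-2053))) = 1/(57028 + (-15232*(-1/29949) + 9851*(-1/2053))) = 1/(57028 + (15232/29949 - 9851/2053)) = 1/(57028 - 263756303/61485297) = 1/(3506119761013/61485297) = 61485297/3506119761013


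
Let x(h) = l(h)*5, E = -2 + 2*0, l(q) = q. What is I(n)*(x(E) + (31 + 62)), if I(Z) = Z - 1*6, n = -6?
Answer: -996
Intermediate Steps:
I(Z) = -6 + Z (I(Z) = Z - 6 = -6 + Z)
E = -2 (E = -2 + 0 = -2)
x(h) = 5*h (x(h) = h*5 = 5*h)
I(n)*(x(E) + (31 + 62)) = (-6 - 6)*(5*(-2) + (31 + 62)) = -12*(-10 + 93) = -12*83 = -996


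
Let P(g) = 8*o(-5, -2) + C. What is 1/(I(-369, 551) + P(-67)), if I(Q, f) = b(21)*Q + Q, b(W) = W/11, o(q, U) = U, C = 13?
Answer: -11/11841 ≈ -0.00092898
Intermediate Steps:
b(W) = W/11 (b(W) = W*(1/11) = W/11)
P(g) = -3 (P(g) = 8*(-2) + 13 = -16 + 13 = -3)
I(Q, f) = 32*Q/11 (I(Q, f) = ((1/11)*21)*Q + Q = 21*Q/11 + Q = 32*Q/11)
1/(I(-369, 551) + P(-67)) = 1/((32/11)*(-369) - 3) = 1/(-11808/11 - 3) = 1/(-11841/11) = -11/11841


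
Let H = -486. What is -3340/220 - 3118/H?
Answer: -23432/2673 ≈ -8.7662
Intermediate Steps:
-3340/220 - 3118/H = -3340/220 - 3118/(-486) = -3340*1/220 - 3118*(-1/486) = -167/11 + 1559/243 = -23432/2673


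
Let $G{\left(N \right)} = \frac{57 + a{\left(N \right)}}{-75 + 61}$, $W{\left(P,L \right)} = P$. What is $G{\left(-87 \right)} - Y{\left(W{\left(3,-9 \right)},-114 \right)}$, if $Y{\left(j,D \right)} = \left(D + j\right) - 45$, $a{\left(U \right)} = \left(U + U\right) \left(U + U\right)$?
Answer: $- \frac{28149}{14} \approx -2010.6$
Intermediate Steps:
$a{\left(U \right)} = 4 U^{2}$ ($a{\left(U \right)} = 2 U 2 U = 4 U^{2}$)
$G{\left(N \right)} = - \frac{57}{14} - \frac{2 N^{2}}{7}$ ($G{\left(N \right)} = \frac{57 + 4 N^{2}}{-75 + 61} = \frac{57 + 4 N^{2}}{-14} = \left(57 + 4 N^{2}\right) \left(- \frac{1}{14}\right) = - \frac{57}{14} - \frac{2 N^{2}}{7}$)
$Y{\left(j,D \right)} = -45 + D + j$
$G{\left(-87 \right)} - Y{\left(W{\left(3,-9 \right)},-114 \right)} = \left(- \frac{57}{14} - \frac{2 \left(-87\right)^{2}}{7}\right) - \left(-45 - 114 + 3\right) = \left(- \frac{57}{14} - \frac{15138}{7}\right) - -156 = \left(- \frac{57}{14} - \frac{15138}{7}\right) + 156 = - \frac{30333}{14} + 156 = - \frac{28149}{14}$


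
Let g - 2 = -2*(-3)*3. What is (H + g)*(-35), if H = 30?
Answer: -1750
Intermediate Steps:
g = 20 (g = 2 - 2*(-3)*3 = 2 + 6*3 = 2 + 18 = 20)
(H + g)*(-35) = (30 + 20)*(-35) = 50*(-35) = -1750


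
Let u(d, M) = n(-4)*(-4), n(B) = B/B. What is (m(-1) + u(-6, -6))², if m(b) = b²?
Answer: 9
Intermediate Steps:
n(B) = 1
u(d, M) = -4 (u(d, M) = 1*(-4) = -4)
(m(-1) + u(-6, -6))² = ((-1)² - 4)² = (1 - 4)² = (-3)² = 9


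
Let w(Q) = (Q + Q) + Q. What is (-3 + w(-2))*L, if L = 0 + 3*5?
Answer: -135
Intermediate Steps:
w(Q) = 3*Q (w(Q) = 2*Q + Q = 3*Q)
L = 15 (L = 0 + 15 = 15)
(-3 + w(-2))*L = (-3 + 3*(-2))*15 = (-3 - 6)*15 = -9*15 = -135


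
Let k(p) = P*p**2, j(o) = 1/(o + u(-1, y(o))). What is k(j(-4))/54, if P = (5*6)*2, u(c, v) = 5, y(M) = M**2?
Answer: 10/9 ≈ 1.1111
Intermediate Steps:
j(o) = 1/(5 + o) (j(o) = 1/(o + 5) = 1/(5 + o))
P = 60 (P = 30*2 = 60)
k(p) = 60*p**2
k(j(-4))/54 = (60*(1/(5 - 4))**2)/54 = (60*(1/1)**2)*(1/54) = (60*1**2)*(1/54) = (60*1)*(1/54) = 60*(1/54) = 10/9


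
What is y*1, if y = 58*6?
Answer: 348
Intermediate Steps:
y = 348
y*1 = 348*1 = 348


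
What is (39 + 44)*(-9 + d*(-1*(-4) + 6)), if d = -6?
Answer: -5727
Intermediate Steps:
(39 + 44)*(-9 + d*(-1*(-4) + 6)) = (39 + 44)*(-9 - 6*(-1*(-4) + 6)) = 83*(-9 - 6*(4 + 6)) = 83*(-9 - 6*10) = 83*(-9 - 60) = 83*(-69) = -5727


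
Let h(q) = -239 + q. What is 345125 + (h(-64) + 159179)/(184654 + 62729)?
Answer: 85378216751/247383 ≈ 3.4513e+5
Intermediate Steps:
345125 + (h(-64) + 159179)/(184654 + 62729) = 345125 + ((-239 - 64) + 159179)/(184654 + 62729) = 345125 + (-303 + 159179)/247383 = 345125 + 158876*(1/247383) = 345125 + 158876/247383 = 85378216751/247383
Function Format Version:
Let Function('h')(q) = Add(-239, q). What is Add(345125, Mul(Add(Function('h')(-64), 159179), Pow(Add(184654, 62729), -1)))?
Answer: Rational(85378216751, 247383) ≈ 3.4513e+5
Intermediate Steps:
Add(345125, Mul(Add(Function('h')(-64), 159179), Pow(Add(184654, 62729), -1))) = Add(345125, Mul(Add(Add(-239, -64), 159179), Pow(Add(184654, 62729), -1))) = Add(345125, Mul(Add(-303, 159179), Pow(247383, -1))) = Add(345125, Mul(158876, Rational(1, 247383))) = Add(345125, Rational(158876, 247383)) = Rational(85378216751, 247383)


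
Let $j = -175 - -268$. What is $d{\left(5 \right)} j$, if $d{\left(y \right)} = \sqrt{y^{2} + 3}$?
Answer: $186 \sqrt{7} \approx 492.11$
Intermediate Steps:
$j = 93$ ($j = -175 + 268 = 93$)
$d{\left(y \right)} = \sqrt{3 + y^{2}}$
$d{\left(5 \right)} j = \sqrt{3 + 5^{2}} \cdot 93 = \sqrt{3 + 25} \cdot 93 = \sqrt{28} \cdot 93 = 2 \sqrt{7} \cdot 93 = 186 \sqrt{7}$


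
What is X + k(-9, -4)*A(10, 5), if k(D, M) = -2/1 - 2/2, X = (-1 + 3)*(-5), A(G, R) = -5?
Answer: 5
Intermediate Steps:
X = -10 (X = 2*(-5) = -10)
k(D, M) = -3 (k(D, M) = -2*1 - 2*½ = -2 - 1 = -3)
X + k(-9, -4)*A(10, 5) = -10 - 3*(-5) = -10 + 15 = 5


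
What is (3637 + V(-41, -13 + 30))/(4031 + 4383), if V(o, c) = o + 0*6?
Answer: 1798/4207 ≈ 0.42738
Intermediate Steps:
V(o, c) = o (V(o, c) = o + 0 = o)
(3637 + V(-41, -13 + 30))/(4031 + 4383) = (3637 - 41)/(4031 + 4383) = 3596/8414 = 3596*(1/8414) = 1798/4207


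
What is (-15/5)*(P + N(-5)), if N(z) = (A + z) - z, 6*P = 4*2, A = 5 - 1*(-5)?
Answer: -34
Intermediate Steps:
A = 10 (A = 5 + 5 = 10)
P = 4/3 (P = (4*2)/6 = (1/6)*8 = 4/3 ≈ 1.3333)
N(z) = 10 (N(z) = (10 + z) - z = 10)
(-15/5)*(P + N(-5)) = (-15/5)*(4/3 + 10) = -15*1/5*(34/3) = -3*34/3 = -34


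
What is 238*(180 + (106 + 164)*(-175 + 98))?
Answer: -4905180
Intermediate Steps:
238*(180 + (106 + 164)*(-175 + 98)) = 238*(180 + 270*(-77)) = 238*(180 - 20790) = 238*(-20610) = -4905180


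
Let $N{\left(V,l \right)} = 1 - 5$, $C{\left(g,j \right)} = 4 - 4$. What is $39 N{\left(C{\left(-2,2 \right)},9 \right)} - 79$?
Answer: $-235$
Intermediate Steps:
$C{\left(g,j \right)} = 0$
$N{\left(V,l \right)} = -4$
$39 N{\left(C{\left(-2,2 \right)},9 \right)} - 79 = 39 \left(-4\right) - 79 = -156 - 79 = -235$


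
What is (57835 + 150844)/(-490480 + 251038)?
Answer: -208679/239442 ≈ -0.87152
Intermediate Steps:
(57835 + 150844)/(-490480 + 251038) = 208679/(-239442) = 208679*(-1/239442) = -208679/239442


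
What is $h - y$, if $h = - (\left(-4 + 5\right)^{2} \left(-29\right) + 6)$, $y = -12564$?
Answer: $12587$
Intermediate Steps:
$h = 23$ ($h = - (1^{2} \left(-29\right) + 6) = - (1 \left(-29\right) + 6) = - (-29 + 6) = \left(-1\right) \left(-23\right) = 23$)
$h - y = 23 - -12564 = 23 + 12564 = 12587$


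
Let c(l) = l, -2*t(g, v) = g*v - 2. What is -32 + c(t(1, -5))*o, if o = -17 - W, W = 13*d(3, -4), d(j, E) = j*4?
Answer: -1275/2 ≈ -637.50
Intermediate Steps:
d(j, E) = 4*j
t(g, v) = 1 - g*v/2 (t(g, v) = -(g*v - 2)/2 = -(-2 + g*v)/2 = 1 - g*v/2)
W = 156 (W = 13*(4*3) = 13*12 = 156)
o = -173 (o = -17 - 1*156 = -17 - 156 = -173)
-32 + c(t(1, -5))*o = -32 + (1 - ½*1*(-5))*(-173) = -32 + (1 + 5/2)*(-173) = -32 + (7/2)*(-173) = -32 - 1211/2 = -1275/2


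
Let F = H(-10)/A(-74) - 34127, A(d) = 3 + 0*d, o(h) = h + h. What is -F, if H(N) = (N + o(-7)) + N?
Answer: 102415/3 ≈ 34138.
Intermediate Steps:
o(h) = 2*h
A(d) = 3 (A(d) = 3 + 0 = 3)
H(N) = -14 + 2*N (H(N) = (N + 2*(-7)) + N = (N - 14) + N = (-14 + N) + N = -14 + 2*N)
F = -102415/3 (F = (-14 + 2*(-10))/3 - 34127 = (-14 - 20)*(⅓) - 34127 = -34*⅓ - 34127 = -34/3 - 34127 = -102415/3 ≈ -34138.)
-F = -1*(-102415/3) = 102415/3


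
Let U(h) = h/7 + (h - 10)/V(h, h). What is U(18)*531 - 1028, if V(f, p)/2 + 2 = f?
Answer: 13165/28 ≈ 470.18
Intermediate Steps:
V(f, p) = -4 + 2*f
U(h) = h/7 + (-10 + h)/(-4 + 2*h) (U(h) = h/7 + (h - 10)/(-4 + 2*h) = h*(⅐) + (-10 + h)/(-4 + 2*h) = h/7 + (-10 + h)/(-4 + 2*h))
U(18)*531 - 1028 = ((-70 + 2*18² + 3*18)/(14*(-2 + 18)))*531 - 1028 = ((1/14)*(-70 + 2*324 + 54)/16)*531 - 1028 = ((1/14)*(1/16)*(-70 + 648 + 54))*531 - 1028 = ((1/14)*(1/16)*632)*531 - 1028 = (79/28)*531 - 1028 = 41949/28 - 1028 = 13165/28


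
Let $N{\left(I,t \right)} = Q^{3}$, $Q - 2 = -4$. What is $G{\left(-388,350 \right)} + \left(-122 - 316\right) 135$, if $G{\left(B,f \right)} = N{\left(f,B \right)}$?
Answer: $-59138$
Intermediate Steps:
$Q = -2$ ($Q = 2 - 4 = -2$)
$N{\left(I,t \right)} = -8$ ($N{\left(I,t \right)} = \left(-2\right)^{3} = -8$)
$G{\left(B,f \right)} = -8$
$G{\left(-388,350 \right)} + \left(-122 - 316\right) 135 = -8 + \left(-122 - 316\right) 135 = -8 - 59130 = -59138$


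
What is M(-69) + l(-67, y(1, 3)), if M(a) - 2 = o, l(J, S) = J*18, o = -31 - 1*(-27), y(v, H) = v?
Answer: -1208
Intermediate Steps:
o = -4 (o = -31 + 27 = -4)
l(J, S) = 18*J
M(a) = -2 (M(a) = 2 - 4 = -2)
M(-69) + l(-67, y(1, 3)) = -2 + 18*(-67) = -2 - 1206 = -1208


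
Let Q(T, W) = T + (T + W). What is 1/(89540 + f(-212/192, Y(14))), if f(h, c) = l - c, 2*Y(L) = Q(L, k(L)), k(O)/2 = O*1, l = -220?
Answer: 1/89292 ≈ 1.1199e-5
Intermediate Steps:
k(O) = 2*O (k(O) = 2*(O*1) = 2*O)
Q(T, W) = W + 2*T
Y(L) = 2*L (Y(L) = (2*L + 2*L)/2 = (4*L)/2 = 2*L)
f(h, c) = -220 - c
1/(89540 + f(-212/192, Y(14))) = 1/(89540 + (-220 - 2*14)) = 1/(89540 + (-220 - 1*28)) = 1/(89540 + (-220 - 28)) = 1/(89540 - 248) = 1/89292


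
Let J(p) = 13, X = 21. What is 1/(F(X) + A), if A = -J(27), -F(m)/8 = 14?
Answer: -1/125 ≈ -0.0080000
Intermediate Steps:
F(m) = -112 (F(m) = -8*14 = -112)
A = -13 (A = -1*13 = -13)
1/(F(X) + A) = 1/(-112 - 13) = 1/(-125) = -1/125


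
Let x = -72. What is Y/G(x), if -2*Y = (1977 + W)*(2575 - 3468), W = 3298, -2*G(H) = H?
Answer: 4710575/72 ≈ 65425.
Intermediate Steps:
G(H) = -H/2
Y = 4710575/2 (Y = -(1977 + 3298)*(2575 - 3468)/2 = -5275*(-893)/2 = -1/2*(-4710575) = 4710575/2 ≈ 2.3553e+6)
Y/G(x) = 4710575/(2*((-1/2*(-72)))) = (4710575/2)/36 = (4710575/2)*(1/36) = 4710575/72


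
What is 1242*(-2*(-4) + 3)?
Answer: 13662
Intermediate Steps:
1242*(-2*(-4) + 3) = 1242*(8 + 3) = 1242*11 = 13662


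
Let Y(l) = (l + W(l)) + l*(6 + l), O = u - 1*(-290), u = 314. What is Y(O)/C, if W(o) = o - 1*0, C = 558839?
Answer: 369648/558839 ≈ 0.66146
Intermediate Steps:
W(o) = o (W(o) = o + 0 = o)
O = 604 (O = 314 - 1*(-290) = 314 + 290 = 604)
Y(l) = 2*l + l*(6 + l) (Y(l) = (l + l) + l*(6 + l) = 2*l + l*(6 + l))
Y(O)/C = (604*(8 + 604))/558839 = (604*612)*(1/558839) = 369648*(1/558839) = 369648/558839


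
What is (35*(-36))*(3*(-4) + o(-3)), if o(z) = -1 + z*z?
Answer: 5040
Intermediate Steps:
o(z) = -1 + z²
(35*(-36))*(3*(-4) + o(-3)) = (35*(-36))*(3*(-4) + (-1 + (-3)²)) = -1260*(-12 + (-1 + 9)) = -1260*(-12 + 8) = -1260*(-4) = 5040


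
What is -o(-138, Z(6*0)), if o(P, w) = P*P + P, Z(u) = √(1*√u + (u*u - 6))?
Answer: -18906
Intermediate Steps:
Z(u) = √(-6 + √u + u²) (Z(u) = √(√u + (u² - 6)) = √(√u + (-6 + u²)) = √(-6 + √u + u²))
o(P, w) = P + P² (o(P, w) = P² + P = P + P²)
-o(-138, Z(6*0)) = -(-138)*(1 - 138) = -(-138)*(-137) = -1*18906 = -18906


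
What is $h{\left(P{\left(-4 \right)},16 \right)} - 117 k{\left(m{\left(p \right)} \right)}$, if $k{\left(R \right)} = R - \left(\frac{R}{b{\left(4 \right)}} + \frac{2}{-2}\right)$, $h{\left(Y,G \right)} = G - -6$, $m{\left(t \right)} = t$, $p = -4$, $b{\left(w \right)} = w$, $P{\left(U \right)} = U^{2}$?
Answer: $256$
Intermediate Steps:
$h{\left(Y,G \right)} = 6 + G$ ($h{\left(Y,G \right)} = G + 6 = 6 + G$)
$k{\left(R \right)} = 1 + \frac{3 R}{4}$ ($k{\left(R \right)} = R - \left(\frac{R}{4} + \frac{2}{-2}\right) = R - \left(R \frac{1}{4} + 2 \left(- \frac{1}{2}\right)\right) = R - \left(\frac{R}{4} - 1\right) = R - \left(-1 + \frac{R}{4}\right) = 1 + \frac{3 R}{4}$)
$h{\left(P{\left(-4 \right)},16 \right)} - 117 k{\left(m{\left(p \right)} \right)} = \left(6 + 16\right) - 117 \left(1 + \frac{3}{4} \left(-4\right)\right) = 22 - 117 \left(1 - 3\right) = 22 - -234 = 22 + 234 = 256$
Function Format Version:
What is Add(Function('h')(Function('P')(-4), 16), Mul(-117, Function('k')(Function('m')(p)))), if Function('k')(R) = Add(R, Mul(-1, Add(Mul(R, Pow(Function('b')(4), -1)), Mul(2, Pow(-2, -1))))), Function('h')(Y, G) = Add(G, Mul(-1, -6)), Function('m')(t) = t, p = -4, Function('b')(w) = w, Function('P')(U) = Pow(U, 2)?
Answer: 256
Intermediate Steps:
Function('h')(Y, G) = Add(6, G) (Function('h')(Y, G) = Add(G, 6) = Add(6, G))
Function('k')(R) = Add(1, Mul(Rational(3, 4), R)) (Function('k')(R) = Add(R, Mul(-1, Add(Mul(R, Pow(4, -1)), Mul(2, Pow(-2, -1))))) = Add(R, Mul(-1, Add(Mul(R, Rational(1, 4)), Mul(2, Rational(-1, 2))))) = Add(R, Mul(-1, Add(Mul(Rational(1, 4), R), -1))) = Add(R, Mul(-1, Add(-1, Mul(Rational(1, 4), R)))) = Add(R, Add(1, Mul(Rational(-1, 4), R))) = Add(1, Mul(Rational(3, 4), R)))
Add(Function('h')(Function('P')(-4), 16), Mul(-117, Function('k')(Function('m')(p)))) = Add(Add(6, 16), Mul(-117, Add(1, Mul(Rational(3, 4), -4)))) = Add(22, Mul(-117, Add(1, -3))) = Add(22, Mul(-117, -2)) = Add(22, 234) = 256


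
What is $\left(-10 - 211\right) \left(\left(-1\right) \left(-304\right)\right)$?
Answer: $-67184$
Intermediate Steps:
$\left(-10 - 211\right) \left(\left(-1\right) \left(-304\right)\right) = \left(-221\right) 304 = -67184$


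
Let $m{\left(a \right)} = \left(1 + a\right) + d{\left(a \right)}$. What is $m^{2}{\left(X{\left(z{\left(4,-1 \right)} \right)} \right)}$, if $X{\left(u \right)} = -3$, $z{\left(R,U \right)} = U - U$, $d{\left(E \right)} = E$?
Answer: $25$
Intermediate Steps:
$z{\left(R,U \right)} = 0$
$m{\left(a \right)} = 1 + 2 a$ ($m{\left(a \right)} = \left(1 + a\right) + a = 1 + 2 a$)
$m^{2}{\left(X{\left(z{\left(4,-1 \right)} \right)} \right)} = \left(1 + 2 \left(-3\right)\right)^{2} = \left(1 - 6\right)^{2} = \left(-5\right)^{2} = 25$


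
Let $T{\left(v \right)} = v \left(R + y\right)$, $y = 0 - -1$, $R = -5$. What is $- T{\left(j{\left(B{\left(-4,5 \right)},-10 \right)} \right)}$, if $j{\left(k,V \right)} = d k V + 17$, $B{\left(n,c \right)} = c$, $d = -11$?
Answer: $2268$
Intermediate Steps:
$y = 1$ ($y = 0 + 1 = 1$)
$j{\left(k,V \right)} = 17 - 11 V k$ ($j{\left(k,V \right)} = - 11 k V + 17 = - 11 V k + 17 = 17 - 11 V k$)
$T{\left(v \right)} = - 4 v$ ($T{\left(v \right)} = v \left(-5 + 1\right) = v \left(-4\right) = - 4 v$)
$- T{\left(j{\left(B{\left(-4,5 \right)},-10 \right)} \right)} = - \left(-4\right) \left(17 - \left(-110\right) 5\right) = - \left(-4\right) \left(17 + 550\right) = - \left(-4\right) 567 = \left(-1\right) \left(-2268\right) = 2268$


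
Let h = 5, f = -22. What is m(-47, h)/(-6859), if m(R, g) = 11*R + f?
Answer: 539/6859 ≈ 0.078583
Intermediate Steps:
m(R, g) = -22 + 11*R (m(R, g) = 11*R - 22 = -22 + 11*R)
m(-47, h)/(-6859) = (-22 + 11*(-47))/(-6859) = (-22 - 517)*(-1/6859) = -539*(-1/6859) = 539/6859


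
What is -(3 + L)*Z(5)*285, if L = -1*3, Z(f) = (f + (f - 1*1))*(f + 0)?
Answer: 0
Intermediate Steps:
Z(f) = f*(-1 + 2*f) (Z(f) = (f + (f - 1))*f = (f + (-1 + f))*f = (-1 + 2*f)*f = f*(-1 + 2*f))
L = -3
-(3 + L)*Z(5)*285 = -(3 - 3)*(5*(-1 + 2*5))*285 = -0*(5*(-1 + 10))*285 = -0*(5*9)*285 = -0*45*285 = -0*285 = -1*0 = 0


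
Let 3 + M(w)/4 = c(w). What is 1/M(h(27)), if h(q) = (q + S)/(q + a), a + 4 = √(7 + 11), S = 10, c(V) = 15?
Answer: 1/48 ≈ 0.020833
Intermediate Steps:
a = -4 + 3*√2 (a = -4 + √(7 + 11) = -4 + √18 = -4 + 3*√2 ≈ 0.24264)
h(q) = (10 + q)/(-4 + q + 3*√2) (h(q) = (q + 10)/(q + (-4 + 3*√2)) = (10 + q)/(-4 + q + 3*√2))
M(w) = 48 (M(w) = -12 + 4*15 = -12 + 60 = 48)
1/M(h(27)) = 1/48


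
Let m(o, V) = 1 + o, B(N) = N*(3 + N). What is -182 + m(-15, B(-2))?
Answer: -196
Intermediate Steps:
-182 + m(-15, B(-2)) = -182 + (1 - 15) = -182 - 14 = -196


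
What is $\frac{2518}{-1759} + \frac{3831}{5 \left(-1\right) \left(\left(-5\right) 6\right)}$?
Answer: $\frac{2120343}{87950} \approx 24.108$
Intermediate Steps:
$\frac{2518}{-1759} + \frac{3831}{5 \left(-1\right) \left(\left(-5\right) 6\right)} = 2518 \left(- \frac{1}{1759}\right) + \frac{3831}{\left(-5\right) \left(-30\right)} = - \frac{2518}{1759} + \frac{3831}{150} = - \frac{2518}{1759} + 3831 \cdot \frac{1}{150} = - \frac{2518}{1759} + \frac{1277}{50} = \frac{2120343}{87950}$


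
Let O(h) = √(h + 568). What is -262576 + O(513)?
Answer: -262576 + √1081 ≈ -2.6254e+5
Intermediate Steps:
O(h) = √(568 + h)
-262576 + O(513) = -262576 + √(568 + 513) = -262576 + √1081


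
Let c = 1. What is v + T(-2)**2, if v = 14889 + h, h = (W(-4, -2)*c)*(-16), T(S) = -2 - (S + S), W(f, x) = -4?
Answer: 14957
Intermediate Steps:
T(S) = -2 - 2*S
h = 64 (h = -4*1*(-16) = -4*(-16) = 64)
v = 14953 (v = 14889 + 64 = 14953)
v + T(-2)**2 = 14953 + (-2 - 2*(-2))**2 = 14953 + (-2 + 4)**2 = 14953 + 2**2 = 14953 + 4 = 14957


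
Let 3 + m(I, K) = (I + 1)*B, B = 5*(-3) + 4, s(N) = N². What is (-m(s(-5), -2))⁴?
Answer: 6975757441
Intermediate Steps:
B = -11 (B = -15 + 4 = -11)
m(I, K) = -14 - 11*I (m(I, K) = -3 + (I + 1)*(-11) = -3 + (1 + I)*(-11) = -3 + (-11 - 11*I) = -14 - 11*I)
(-m(s(-5), -2))⁴ = (-(-14 - 11*(-5)²))⁴ = (-(-14 - 11*25))⁴ = (-(-14 - 275))⁴ = (-1*(-289))⁴ = 289⁴ = 6975757441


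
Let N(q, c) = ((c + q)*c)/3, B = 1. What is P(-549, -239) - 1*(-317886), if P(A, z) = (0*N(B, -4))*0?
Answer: 317886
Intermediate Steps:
N(q, c) = c*(c + q)/3 (N(q, c) = (c*(c + q))*(⅓) = c*(c + q)/3)
P(A, z) = 0 (P(A, z) = (0*((⅓)*(-4)*(-4 + 1)))*0 = (0*((⅓)*(-4)*(-3)))*0 = (0*4)*0 = 0*0 = 0)
P(-549, -239) - 1*(-317886) = 0 - 1*(-317886) = 0 + 317886 = 317886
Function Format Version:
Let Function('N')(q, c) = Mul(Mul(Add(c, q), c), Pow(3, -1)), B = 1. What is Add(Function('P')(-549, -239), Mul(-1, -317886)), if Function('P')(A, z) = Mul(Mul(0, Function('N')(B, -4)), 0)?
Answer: 317886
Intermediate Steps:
Function('N')(q, c) = Mul(Rational(1, 3), c, Add(c, q)) (Function('N')(q, c) = Mul(Mul(c, Add(c, q)), Rational(1, 3)) = Mul(Rational(1, 3), c, Add(c, q)))
Function('P')(A, z) = 0 (Function('P')(A, z) = Mul(Mul(0, Mul(Rational(1, 3), -4, Add(-4, 1))), 0) = Mul(Mul(0, Mul(Rational(1, 3), -4, -3)), 0) = Mul(Mul(0, 4), 0) = Mul(0, 0) = 0)
Add(Function('P')(-549, -239), Mul(-1, -317886)) = Add(0, Mul(-1, -317886)) = Add(0, 317886) = 317886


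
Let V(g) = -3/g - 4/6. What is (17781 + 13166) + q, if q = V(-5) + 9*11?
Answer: 465689/15 ≈ 31046.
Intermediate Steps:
V(g) = -⅔ - 3/g (V(g) = -3/g - 4*⅙ = -3/g - ⅔ = -⅔ - 3/g)
q = 1484/15 (q = (-⅔ - 3/(-5)) + 9*11 = (-⅔ - 3*(-⅕)) + 99 = (-⅔ + ⅗) + 99 = -1/15 + 99 = 1484/15 ≈ 98.933)
(17781 + 13166) + q = (17781 + 13166) + 1484/15 = 30947 + 1484/15 = 465689/15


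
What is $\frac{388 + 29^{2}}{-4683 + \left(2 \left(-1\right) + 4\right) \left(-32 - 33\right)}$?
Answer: $- \frac{1229}{4813} \approx -0.25535$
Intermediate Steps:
$\frac{388 + 29^{2}}{-4683 + \left(2 \left(-1\right) + 4\right) \left(-32 - 33\right)} = \frac{388 + 841}{-4683 + \left(-2 + 4\right) \left(-65\right)} = \frac{1229}{-4683 + 2 \left(-65\right)} = \frac{1229}{-4683 - 130} = \frac{1229}{-4813} = 1229 \left(- \frac{1}{4813}\right) = - \frac{1229}{4813}$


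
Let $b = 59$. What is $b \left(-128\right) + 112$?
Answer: $-7440$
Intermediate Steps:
$b \left(-128\right) + 112 = 59 \left(-128\right) + 112 = -7552 + 112 = -7440$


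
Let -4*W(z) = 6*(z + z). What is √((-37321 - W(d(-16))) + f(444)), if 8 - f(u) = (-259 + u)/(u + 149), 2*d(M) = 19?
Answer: I*√52444667382/1186 ≈ 193.09*I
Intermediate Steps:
d(M) = 19/2 (d(M) = (½)*19 = 19/2)
W(z) = -3*z (W(z) = -3*(z + z)/2 = -3*2*z/2 = -3*z)
f(u) = 8 - (-259 + u)/(149 + u) (f(u) = 8 - (-259 + u)/(u + 149) = 8 - (-259 + u)/(149 + u))
√((-37321 - W(d(-16))) + f(444)) = √((-37321 - (-3)*19/2) + (1451 + 7*444)/(149 + 444)) = √((-37321 - 1*(-57/2)) + (1451 + 3108)/593) = √((-37321 + 57/2) + (1/593)*4559) = √(-74585/2 + 4559/593) = √(-44219787/1186) = I*√52444667382/1186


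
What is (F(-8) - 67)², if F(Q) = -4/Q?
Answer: 17689/4 ≈ 4422.3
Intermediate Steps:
(F(-8) - 67)² = (-4/(-8) - 67)² = (-4*(-⅛) - 67)² = (½ - 67)² = (-133/2)² = 17689/4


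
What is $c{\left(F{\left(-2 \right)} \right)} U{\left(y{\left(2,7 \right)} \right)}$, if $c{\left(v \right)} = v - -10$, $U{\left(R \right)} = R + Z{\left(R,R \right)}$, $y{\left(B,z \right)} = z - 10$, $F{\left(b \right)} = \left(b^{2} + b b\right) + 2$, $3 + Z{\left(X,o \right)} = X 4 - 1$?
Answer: $-380$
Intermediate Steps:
$Z{\left(X,o \right)} = -4 + 4 X$ ($Z{\left(X,o \right)} = -3 + \left(X 4 - 1\right) = -3 + \left(4 X - 1\right) = -3 + \left(-1 + 4 X\right) = -4 + 4 X$)
$F{\left(b \right)} = 2 + 2 b^{2}$ ($F{\left(b \right)} = \left(b^{2} + b^{2}\right) + 2 = 2 b^{2} + 2 = 2 + 2 b^{2}$)
$y{\left(B,z \right)} = -10 + z$
$U{\left(R \right)} = -4 + 5 R$ ($U{\left(R \right)} = R + \left(-4 + 4 R\right) = -4 + 5 R$)
$c{\left(v \right)} = 10 + v$ ($c{\left(v \right)} = v + 10 = 10 + v$)
$c{\left(F{\left(-2 \right)} \right)} U{\left(y{\left(2,7 \right)} \right)} = \left(10 + \left(2 + 2 \left(-2\right)^{2}\right)\right) \left(-4 + 5 \left(-10 + 7\right)\right) = \left(10 + \left(2 + 2 \cdot 4\right)\right) \left(-4 + 5 \left(-3\right)\right) = \left(10 + \left(2 + 8\right)\right) \left(-4 - 15\right) = \left(10 + 10\right) \left(-19\right) = 20 \left(-19\right) = -380$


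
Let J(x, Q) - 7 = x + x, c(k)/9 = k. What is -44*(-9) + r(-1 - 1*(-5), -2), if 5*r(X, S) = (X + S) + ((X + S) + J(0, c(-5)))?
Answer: 1991/5 ≈ 398.20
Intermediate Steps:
c(k) = 9*k
J(x, Q) = 7 + 2*x (J(x, Q) = 7 + (x + x) = 7 + 2*x)
r(X, S) = 7/5 + 2*S/5 + 2*X/5 (r(X, S) = ((X + S) + ((X + S) + (7 + 2*0)))/5 = ((S + X) + ((S + X) + (7 + 0)))/5 = ((S + X) + ((S + X) + 7))/5 = ((S + X) + (7 + S + X))/5 = (7 + 2*S + 2*X)/5 = 7/5 + 2*S/5 + 2*X/5)
-44*(-9) + r(-1 - 1*(-5), -2) = -44*(-9) + (7/5 + (⅖)*(-2) + 2*(-1 - 1*(-5))/5) = 396 + (7/5 - ⅘ + 2*(-1 + 5)/5) = 396 + (7/5 - ⅘ + (⅖)*4) = 396 + (7/5 - ⅘ + 8/5) = 396 + 11/5 = 1991/5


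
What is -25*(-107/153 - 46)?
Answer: 178625/153 ≈ 1167.5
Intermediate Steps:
-25*(-107/153 - 46) = -25*(-7145/153) = 178625/153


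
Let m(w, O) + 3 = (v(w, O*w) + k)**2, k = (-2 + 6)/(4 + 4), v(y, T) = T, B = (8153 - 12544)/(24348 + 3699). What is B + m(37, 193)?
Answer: 5721702330055/112188 ≈ 5.1001e+7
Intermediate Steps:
B = -4391/28047 ≈ -0.15656
k = 1/2 (k = 4/8 = 4*(1/8) = 1/2 ≈ 0.50000)
m(w, O) = -3 + (1/2 + O*w)**2 (m(w, O) = -3 + (O*w + 1/2)**2 = -3 + (1/2 + O*w)**2)
B + m(37, 193) = -4391/28047 + (-3 + (1 + 2*193*37)**2/4) = -4391/28047 + (-3 + (1 + 14282)**2/4) = -4391/28047 + (-3 + (1/4)*14283**2) = -4391/28047 + (-3 + (1/4)*204004089) = -4391/28047 + (-3 + 204004089/4) = -4391/28047 + 204004077/4 = 5721702330055/112188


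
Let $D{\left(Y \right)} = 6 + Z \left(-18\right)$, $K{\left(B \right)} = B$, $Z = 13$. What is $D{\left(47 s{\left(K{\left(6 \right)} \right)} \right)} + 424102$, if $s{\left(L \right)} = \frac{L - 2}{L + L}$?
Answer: $423874$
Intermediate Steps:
$s{\left(L \right)} = \frac{-2 + L}{2 L}$
$D{\left(Y \right)} = -228$ ($D{\left(Y \right)} = 6 + 13 \left(-18\right) = 6 - 234 = -228$)
$D{\left(47 s{\left(K{\left(6 \right)} \right)} \right)} + 424102 = -228 + 424102 = 423874$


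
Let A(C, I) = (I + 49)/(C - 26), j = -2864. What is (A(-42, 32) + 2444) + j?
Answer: -28641/68 ≈ -421.19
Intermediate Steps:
A(C, I) = (49 + I)/(-26 + C)
(A(-42, 32) + 2444) + j = ((49 + 32)/(-26 - 42) + 2444) - 2864 = (81/(-68) + 2444) - 2864 = (-1/68*81 + 2444) - 2864 = (-81/68 + 2444) - 2864 = 166111/68 - 2864 = -28641/68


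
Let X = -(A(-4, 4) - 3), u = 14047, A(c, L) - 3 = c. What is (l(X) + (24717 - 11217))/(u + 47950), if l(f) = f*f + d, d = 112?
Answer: 13628/61997 ≈ 0.21982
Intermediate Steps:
A(c, L) = 3 + c
X = 4 (X = -((3 - 4) - 3) = -(-1 - 3) = -1*(-4) = 4)
l(f) = 112 + f² (l(f) = f*f + 112 = f² + 112 = 112 + f²)
(l(X) + (24717 - 11217))/(u + 47950) = ((112 + 4²) + (24717 - 11217))/(14047 + 47950) = ((112 + 16) + 13500)/61997 = (128 + 13500)*(1/61997) = 13628*(1/61997) = 13628/61997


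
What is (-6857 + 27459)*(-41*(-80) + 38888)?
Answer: 868745136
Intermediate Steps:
(-6857 + 27459)*(-41*(-80) + 38888) = 20602*(3280 + 38888) = 20602*42168 = 868745136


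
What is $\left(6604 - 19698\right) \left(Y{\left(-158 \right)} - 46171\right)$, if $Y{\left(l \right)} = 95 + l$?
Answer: $605387996$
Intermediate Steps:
$\left(6604 - 19698\right) \left(Y{\left(-158 \right)} - 46171\right) = \left(6604 - 19698\right) \left(\left(95 - 158\right) - 46171\right) = - 13094 \left(-63 - 46171\right) = \left(-13094\right) \left(-46234\right) = 605387996$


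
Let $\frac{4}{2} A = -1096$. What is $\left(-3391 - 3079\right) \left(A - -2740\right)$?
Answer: $-14182240$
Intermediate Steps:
$A = -548$ ($A = \frac{1}{2} \left(-1096\right) = -548$)
$\left(-3391 - 3079\right) \left(A - -2740\right) = \left(-3391 - 3079\right) \left(-548 - -2740\right) = - 6470 \left(-548 + 2740\right) = \left(-6470\right) 2192 = -14182240$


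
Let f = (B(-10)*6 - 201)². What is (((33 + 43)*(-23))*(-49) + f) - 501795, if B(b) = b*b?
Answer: -256942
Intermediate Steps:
B(b) = b²
f = 159201 (f = ((-10)²*6 - 201)² = (100*6 - 201)² = (600 - 201)² = 399² = 159201)
(((33 + 43)*(-23))*(-49) + f) - 501795 = (((33 + 43)*(-23))*(-49) + 159201) - 501795 = ((76*(-23))*(-49) + 159201) - 501795 = (-1748*(-49) + 159201) - 501795 = (85652 + 159201) - 501795 = 244853 - 501795 = -256942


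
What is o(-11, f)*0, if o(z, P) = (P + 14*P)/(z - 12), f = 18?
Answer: 0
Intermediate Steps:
o(z, P) = 15*P/(-12 + z) (o(z, P) = (15*P)/(-12 + z) = 15*P/(-12 + z))
o(-11, f)*0 = (15*18/(-12 - 11))*0 = (15*18/(-23))*0 = (15*18*(-1/23))*0 = -270/23*0 = 0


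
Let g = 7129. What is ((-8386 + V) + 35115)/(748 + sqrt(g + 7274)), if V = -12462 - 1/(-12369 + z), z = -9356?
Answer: 21076639168/1076574475 - 309950576*sqrt(14403)/11842319225 ≈ 16.436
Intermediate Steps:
V = -270736949/21725 (V = -12462 - 1/(-12369 - 9356) = -12462 - 1/(-21725) = -12462 - 1*(-1/21725) = -12462 + 1/21725 = -270736949/21725 ≈ -12462.)
((-8386 + V) + 35115)/(748 + sqrt(g + 7274)) = ((-8386 - 270736949/21725) + 35115)/(748 + sqrt(7129 + 7274)) = (-452922799/21725 + 35115)/(748 + sqrt(14403)) = 309950576/(21725*(748 + sqrt(14403)))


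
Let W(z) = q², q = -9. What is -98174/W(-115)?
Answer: -98174/81 ≈ -1212.0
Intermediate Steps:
W(z) = 81 (W(z) = (-9)² = 81)
-98174/W(-115) = -98174/81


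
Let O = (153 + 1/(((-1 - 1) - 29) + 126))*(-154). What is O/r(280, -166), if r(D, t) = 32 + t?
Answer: 1119272/6365 ≈ 175.85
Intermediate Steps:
O = -2238544/95 (O = (153 + 1/((-2 - 29) + 126))*(-154) = (153 + 1/(-31 + 126))*(-154) = (153 + 1/95)*(-154) = (14536/95)*(-154) = -2238544/95 ≈ -23564.)
O/r(280, -166) = -2238544/(95*(32 - 166)) = -2238544/95/(-134) = -2238544/95*(-1/134) = 1119272/6365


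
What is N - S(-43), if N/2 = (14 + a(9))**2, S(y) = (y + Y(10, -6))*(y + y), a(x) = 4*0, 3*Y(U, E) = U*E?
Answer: -5026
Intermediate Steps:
Y(U, E) = E*U/3 (Y(U, E) = (U*E)/3 = (E*U)/3 = E*U/3)
a(x) = 0
S(y) = 2*y*(-20 + y) (S(y) = (y + (1/3)*(-6)*10)*(y + y) = (y - 20)*(2*y) = (-20 + y)*(2*y) = 2*y*(-20 + y))
N = 392 (N = 2*(14 + 0)**2 = 2*14**2 = 2*196 = 392)
N - S(-43) = 392 - 2*(-43)*(-20 - 43) = 392 - 2*(-43)*(-63) = 392 - 1*5418 = 392 - 5418 = -5026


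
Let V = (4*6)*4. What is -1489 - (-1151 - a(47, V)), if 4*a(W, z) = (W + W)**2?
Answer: 1871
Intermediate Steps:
V = 96 (V = 24*4 = 96)
a(W, z) = W**2 (a(W, z) = (W + W)**2/4 = (2*W)**2/4 = (4*W**2)/4 = W**2)
-1489 - (-1151 - a(47, V)) = -1489 - (-1151 - 1*47**2) = -1489 - (-1151 - 1*2209) = -1489 - (-1151 - 2209) = -1489 - 1*(-3360) = -1489 + 3360 = 1871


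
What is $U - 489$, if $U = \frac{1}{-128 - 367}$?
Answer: $- \frac{242056}{495} \approx -489.0$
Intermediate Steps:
$U = - \frac{1}{495}$ ($U = \frac{1}{-495} = - \frac{1}{495} \approx -0.0020202$)
$U - 489 = - \frac{1}{495} - 489 = - \frac{242056}{495}$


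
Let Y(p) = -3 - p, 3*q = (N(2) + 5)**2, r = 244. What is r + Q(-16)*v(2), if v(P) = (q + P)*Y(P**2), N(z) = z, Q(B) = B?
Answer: 6892/3 ≈ 2297.3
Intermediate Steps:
q = 49/3 (q = (2 + 5)**2/3 = (1/3)*7**2 = (1/3)*49 = 49/3 ≈ 16.333)
v(P) = (-3 - P**2)*(49/3 + P) (v(P) = (49/3 + P)*(-3 - P**2) = (-3 - P**2)*(49/3 + P))
r + Q(-16)*v(2) = 244 - (-16)*(3 + 2**2)*(49 + 3*2)/3 = 244 - (-16)*(3 + 4)*(49 + 6)/3 = 244 - (-16)*7*55/3 = 244 - 16*(-385/3) = 244 + 6160/3 = 6892/3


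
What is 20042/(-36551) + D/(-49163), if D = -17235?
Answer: -355368361/1796956813 ≈ -0.19776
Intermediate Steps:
20042/(-36551) + D/(-49163) = 20042/(-36551) - 17235/(-49163) = 20042*(-1/36551) - 17235*(-1/49163) = -20042/36551 + 17235/49163 = -355368361/1796956813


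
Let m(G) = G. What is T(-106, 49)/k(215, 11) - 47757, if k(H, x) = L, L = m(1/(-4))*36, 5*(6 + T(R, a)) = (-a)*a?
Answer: -2146634/45 ≈ -47703.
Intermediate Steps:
T(R, a) = -6 - a**2/5 (T(R, a) = -6 + ((-a)*a)/5 = -6 + (-a**2)/5 = -6 - a**2/5)
L = -9 (L = 36/(-4) = -1/4*36 = -9)
k(H, x) = -9
T(-106, 49)/k(215, 11) - 47757 = (-6 - 1/5*49**2)/(-9) - 47757 = (-6 - 1/5*2401)*(-1/9) - 47757 = (-6 - 2401/5)*(-1/9) - 47757 = -2431/5*(-1/9) - 47757 = 2431/45 - 47757 = -2146634/45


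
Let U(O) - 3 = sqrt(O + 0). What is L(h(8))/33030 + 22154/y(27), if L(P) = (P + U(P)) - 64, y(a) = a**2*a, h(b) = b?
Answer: 81189269/72236610 + sqrt(2)/16515 ≈ 1.1240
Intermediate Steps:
U(O) = 3 + sqrt(O) (U(O) = 3 + sqrt(O + 0) = 3 + sqrt(O))
y(a) = a**3
L(P) = -61 + P + sqrt(P) (L(P) = (P + (3 + sqrt(P))) - 64 = (3 + P + sqrt(P)) - 64 = -61 + P + sqrt(P))
L(h(8))/33030 + 22154/y(27) = (-61 + 8 + sqrt(8))/33030 + 22154/(27**3) = (-61 + 8 + 2*sqrt(2))*(1/33030) + 22154/19683 = (-53 + 2*sqrt(2))*(1/33030) + 22154*(1/19683) = (-53/33030 + sqrt(2)/16515) + 22154/19683 = 81189269/72236610 + sqrt(2)/16515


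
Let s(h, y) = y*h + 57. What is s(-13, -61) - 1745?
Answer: -895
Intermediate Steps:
s(h, y) = 57 + h*y (s(h, y) = h*y + 57 = 57 + h*y)
s(-13, -61) - 1745 = (57 - 13*(-61)) - 1745 = (57 + 793) - 1745 = 850 - 1745 = -895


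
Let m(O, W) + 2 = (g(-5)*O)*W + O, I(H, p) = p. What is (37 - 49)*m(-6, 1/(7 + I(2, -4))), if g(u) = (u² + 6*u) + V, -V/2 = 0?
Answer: -24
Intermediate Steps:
V = 0 (V = -2*0 = 0)
g(u) = u² + 6*u (g(u) = (u² + 6*u) + 0 = u² + 6*u)
m(O, W) = -2 + O - 5*O*W (m(O, W) = -2 + (((-5*(6 - 5))*O)*W + O) = -2 + (((-5*1)*O)*W + O) = -2 + ((-5*O)*W + O) = -2 + (-5*O*W + O) = -2 + (O - 5*O*W) = -2 + O - 5*O*W)
(37 - 49)*m(-6, 1/(7 + I(2, -4))) = (37 - 49)*(-2 - 6 - 5*(-6)/(7 - 4)) = -12*(-2 - 6 - 5*(-6)/3) = -12*(-2 - 6 - 5*(-6)*⅓) = -12*(-2 - 6 + 10) = -12*2 = -24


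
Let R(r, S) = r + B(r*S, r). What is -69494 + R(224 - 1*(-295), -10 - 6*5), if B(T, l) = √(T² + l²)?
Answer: -68975 + 519*√1601 ≈ -48209.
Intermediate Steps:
R(r, S) = r + √(r² + S²*r²) (R(r, S) = r + √((r*S)² + r²) = r + √((S*r)² + r²) = r + √(S²*r² + r²) = r + √(r² + S²*r²))
-69494 + R(224 - 1*(-295), -10 - 6*5) = -69494 + ((224 - 1*(-295)) + √((224 - 1*(-295))²*(1 + (-10 - 6*5)²))) = -69494 + ((224 + 295) + √((224 + 295)²*(1 + (-10 - 30)²))) = -69494 + (519 + √(519²*(1 + (-40)²))) = -69494 + (519 + √(269361*(1 + 1600))) = -69494 + (519 + √(269361*1601)) = -69494 + (519 + √431246961) = -69494 + (519 + 519*√1601) = -68975 + 519*√1601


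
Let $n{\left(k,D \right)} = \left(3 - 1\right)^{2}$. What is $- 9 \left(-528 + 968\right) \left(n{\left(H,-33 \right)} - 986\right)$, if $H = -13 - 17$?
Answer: $3888720$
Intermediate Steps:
$H = -30$ ($H = -13 - 17 = -30$)
$n{\left(k,D \right)} = 4$ ($n{\left(k,D \right)} = 2^{2} = 4$)
$- 9 \left(-528 + 968\right) \left(n{\left(H,-33 \right)} - 986\right) = - 9 \left(-528 + 968\right) \left(4 - 986\right) = - 9 \cdot 440 \left(-982\right) = \left(-9\right) \left(-432080\right) = 3888720$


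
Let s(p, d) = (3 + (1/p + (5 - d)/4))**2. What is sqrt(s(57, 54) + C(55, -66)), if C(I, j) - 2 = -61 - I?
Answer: I*sqrt(1495151)/228 ≈ 5.363*I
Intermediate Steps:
C(I, j) = -59 - I (C(I, j) = 2 + (-61 - I) = -59 - I)
s(p, d) = (17/4 + 1/p - d/4)**2 (s(p, d) = (3 + (1/p + (5 - d)*(1/4)))**2 = (3 + (1/p + (5/4 - d/4)))**2 = (3 + (5/4 + 1/p - d/4))**2 = (17/4 + 1/p - d/4)**2)
sqrt(s(57, 54) + C(55, -66)) = sqrt((1/16)*(4 + 17*57 - 1*54*57)**2/57**2 + (-59 - 1*55)) = sqrt((1/16)*(1/3249)*(4 + 969 - 3078)**2 + (-59 - 55)) = sqrt((1/16)*(1/3249)*(-2105)**2 - 114) = sqrt((1/16)*(1/3249)*4431025 - 114) = sqrt(4431025/51984 - 114) = sqrt(-1495151/51984) = I*sqrt(1495151)/228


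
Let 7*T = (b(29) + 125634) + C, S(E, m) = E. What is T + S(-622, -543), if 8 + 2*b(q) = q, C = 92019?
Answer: 426619/14 ≈ 30473.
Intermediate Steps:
b(q) = -4 + q/2
T = 435327/14 (T = (((-4 + (½)*29) + 125634) + 92019)/7 = (((-4 + 29/2) + 125634) + 92019)/7 = ((21/2 + 125634) + 92019)/7 = (251289/2 + 92019)/7 = (⅐)*(435327/2) = 435327/14 ≈ 31095.)
T + S(-622, -543) = 435327/14 - 622 = 426619/14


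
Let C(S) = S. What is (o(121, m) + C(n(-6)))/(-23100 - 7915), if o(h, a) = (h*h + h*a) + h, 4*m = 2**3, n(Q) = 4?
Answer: -15008/31015 ≈ -0.48389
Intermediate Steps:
m = 2 (m = (1/4)*2**3 = (1/4)*8 = 2)
o(h, a) = h + h**2 + a*h (o(h, a) = (h**2 + a*h) + h = h + h**2 + a*h)
(o(121, m) + C(n(-6)))/(-23100 - 7915) = (121*(1 + 2 + 121) + 4)/(-23100 - 7915) = (121*124 + 4)/(-31015) = (15004 + 4)*(-1/31015) = 15008*(-1/31015) = -15008/31015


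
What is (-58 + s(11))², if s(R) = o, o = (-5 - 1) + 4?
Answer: 3600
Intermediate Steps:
o = -2 (o = -6 + 4 = -2)
s(R) = -2
(-58 + s(11))² = (-58 - 2)² = (-60)² = 3600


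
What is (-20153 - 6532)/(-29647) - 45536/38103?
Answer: -333227237/1129639641 ≈ -0.29499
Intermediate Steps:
(-20153 - 6532)/(-29647) - 45536/38103 = -26685*(-1/29647) - 45536*1/38103 = 26685/29647 - 45536/38103 = -333227237/1129639641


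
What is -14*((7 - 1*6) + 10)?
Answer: -154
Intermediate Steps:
-14*((7 - 1*6) + 10) = -14*((7 - 6) + 10) = -14*(1 + 10) = -14*11 = -154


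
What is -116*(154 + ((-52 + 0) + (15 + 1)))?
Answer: -13688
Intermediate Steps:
-116*(154 + ((-52 + 0) + (15 + 1))) = -116*(154 + (-52 + 16)) = -116*(154 - 36) = -116*118 = -13688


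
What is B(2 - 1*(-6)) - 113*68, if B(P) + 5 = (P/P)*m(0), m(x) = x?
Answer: -7689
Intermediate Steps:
B(P) = -5 (B(P) = -5 + (P/P)*0 = -5 + 1*0 = -5 + 0 = -5)
B(2 - 1*(-6)) - 113*68 = -5 - 113*68 = -5 - 7684 = -7689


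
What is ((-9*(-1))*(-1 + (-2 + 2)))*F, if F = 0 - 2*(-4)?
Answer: -72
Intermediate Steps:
F = 8 (F = 0 + 8 = 8)
((-9*(-1))*(-1 + (-2 + 2)))*F = ((-9*(-1))*(-1 + (-2 + 2)))*8 = (9*(-1 + 0))*8 = (9*(-1))*8 = -9*8 = -72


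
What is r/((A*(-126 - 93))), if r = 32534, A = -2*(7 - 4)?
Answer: 16267/657 ≈ 24.760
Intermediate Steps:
A = -6 (A = -2*3 = -6)
r/((A*(-126 - 93))) = 32534/((-6*(-126 - 93))) = 32534/((-6*(-219))) = 32534/1314 = 32534*(1/1314) = 16267/657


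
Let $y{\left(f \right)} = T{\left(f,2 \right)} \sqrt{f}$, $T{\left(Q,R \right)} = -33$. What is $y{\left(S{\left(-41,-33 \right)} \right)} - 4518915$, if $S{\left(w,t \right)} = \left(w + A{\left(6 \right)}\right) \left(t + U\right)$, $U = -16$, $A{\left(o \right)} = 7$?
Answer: $-4518915 - 231 \sqrt{34} \approx -4.5203 \cdot 10^{6}$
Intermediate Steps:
$S{\left(w,t \right)} = \left(-16 + t\right) \left(7 + w\right)$ ($S{\left(w,t \right)} = \left(w + 7\right) \left(t - 16\right) = \left(7 + w\right) \left(-16 + t\right) = \left(-16 + t\right) \left(7 + w\right)$)
$y{\left(f \right)} = - 33 \sqrt{f}$
$y{\left(S{\left(-41,-33 \right)} \right)} - 4518915 = - 33 \sqrt{-112 - -656 + 7 \left(-33\right) - -1353} - 4518915 = - 33 \sqrt{-112 + 656 - 231 + 1353} - 4518915 = - 33 \sqrt{1666} - 4518915 = - 33 \cdot 7 \sqrt{34} - 4518915 = - 231 \sqrt{34} - 4518915 = -4518915 - 231 \sqrt{34}$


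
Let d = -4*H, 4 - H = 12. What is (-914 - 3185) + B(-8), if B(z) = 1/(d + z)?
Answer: -98375/24 ≈ -4099.0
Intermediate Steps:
H = -8 (H = 4 - 1*12 = 4 - 12 = -8)
d = 32 (d = -4*(-8) = 32)
B(z) = 1/(32 + z)
(-914 - 3185) + B(-8) = (-914 - 3185) + 1/(32 - 8) = -4099 + 1/24 = -98375/24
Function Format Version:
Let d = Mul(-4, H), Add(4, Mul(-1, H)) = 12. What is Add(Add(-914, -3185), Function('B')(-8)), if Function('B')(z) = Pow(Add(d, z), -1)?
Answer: Rational(-98375, 24) ≈ -4099.0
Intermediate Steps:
H = -8 (H = Add(4, Mul(-1, 12)) = Add(4, -12) = -8)
d = 32 (d = Mul(-4, -8) = 32)
Function('B')(z) = Pow(Add(32, z), -1)
Add(Add(-914, -3185), Function('B')(-8)) = Add(Add(-914, -3185), Pow(Add(32, -8), -1)) = Add(-4099, Pow(24, -1)) = Add(-4099, Rational(1, 24)) = Rational(-98375, 24)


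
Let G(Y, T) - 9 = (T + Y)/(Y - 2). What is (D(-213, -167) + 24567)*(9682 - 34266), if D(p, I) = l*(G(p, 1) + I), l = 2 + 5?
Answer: -124041005816/215 ≈ -5.7693e+8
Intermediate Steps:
l = 7
G(Y, T) = 9 + (T + Y)/(-2 + Y) (G(Y, T) = 9 + (T + Y)/(Y - 2) = 9 + (T + Y)/(-2 + Y))
D(p, I) = 7*I + 7*(-17 + 10*p)/(-2 + p) (D(p, I) = 7*((-18 + 1 + 10*p)/(-2 + p) + I) = 7*((-17 + 10*p)/(-2 + p) + I) = 7*(I + (-17 + 10*p)/(-2 + p)) = 7*I + 7*(-17 + 10*p)/(-2 + p))
(D(-213, -167) + 24567)*(9682 - 34266) = (7*(-17 + 10*(-213) - 167*(-2 - 213))/(-2 - 213) + 24567)*(9682 - 34266) = (7*(-17 - 2130 - 167*(-215))/(-215) + 24567)*(-24584) = (7*(-1/215)*(-17 - 2130 + 35905) + 24567)*(-24584) = (7*(-1/215)*33758 + 24567)*(-24584) = (-236306/215 + 24567)*(-24584) = (5045599/215)*(-24584) = -124041005816/215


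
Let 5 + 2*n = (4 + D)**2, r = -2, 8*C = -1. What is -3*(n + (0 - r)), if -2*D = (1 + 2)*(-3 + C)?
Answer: -57195/512 ≈ -111.71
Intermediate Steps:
C = -1/8 (C = (1/8)*(-1) = -1/8 ≈ -0.12500)
D = 75/16 (D = -(1 + 2)*(-3 - 1/8)/2 = -3*(-25)/(2*8) = -1/2*(-75/8) = 75/16 ≈ 4.6875)
n = 18041/512 (n = -5/2 + (4 + 75/16)**2/2 = -5/2 + (139/16)**2/2 = -5/2 + (1/2)*(19321/256) = -5/2 + 19321/512 = 18041/512 ≈ 35.236)
-3*(n + (0 - r)) = -3*(18041/512 + (0 - 1*(-2))) = -3*(18041/512 + (0 + 2)) = -3*(18041/512 + 2) = -3*19065/512 = -57195/512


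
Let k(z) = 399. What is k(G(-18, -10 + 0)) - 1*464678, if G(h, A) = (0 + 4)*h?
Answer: -464279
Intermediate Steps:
G(h, A) = 4*h
k(G(-18, -10 + 0)) - 1*464678 = 399 - 1*464678 = 399 - 464678 = -464279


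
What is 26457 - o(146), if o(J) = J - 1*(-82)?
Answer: 26229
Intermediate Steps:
o(J) = 82 + J (o(J) = J + 82 = 82 + J)
26457 - o(146) = 26457 - (82 + 146) = 26457 - 1*228 = 26457 - 228 = 26229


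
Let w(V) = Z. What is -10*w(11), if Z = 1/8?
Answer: -5/4 ≈ -1.2500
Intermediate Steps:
Z = ⅛ ≈ 0.12500
w(V) = ⅛
-10*w(11) = -10*⅛ = -5/4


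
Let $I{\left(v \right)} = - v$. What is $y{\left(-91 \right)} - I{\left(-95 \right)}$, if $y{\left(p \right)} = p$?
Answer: $-186$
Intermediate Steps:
$y{\left(-91 \right)} - I{\left(-95 \right)} = -91 - \left(-1\right) \left(-95\right) = -91 - 95 = -186$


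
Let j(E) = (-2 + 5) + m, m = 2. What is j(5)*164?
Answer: 820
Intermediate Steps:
j(E) = 5 (j(E) = (-2 + 5) + 2 = 3 + 2 = 5)
j(5)*164 = 5*164 = 820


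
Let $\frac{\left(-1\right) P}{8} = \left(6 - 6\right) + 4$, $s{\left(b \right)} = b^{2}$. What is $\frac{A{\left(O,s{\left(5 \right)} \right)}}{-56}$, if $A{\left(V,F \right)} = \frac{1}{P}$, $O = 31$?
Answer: $\frac{1}{1792} \approx 0.00055804$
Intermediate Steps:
$P = -32$ ($P = - 8 \left(\left(6 - 6\right) + 4\right) = - 8 \left(0 + 4\right) = \left(-8\right) 4 = -32$)
$A{\left(V,F \right)} = - \frac{1}{32}$ ($A{\left(V,F \right)} = \frac{1}{-32} = - \frac{1}{32}$)
$\frac{A{\left(O,s{\left(5 \right)} \right)}}{-56} = - \frac{1}{32 \left(-56\right)} = \left(- \frac{1}{32}\right) \left(- \frac{1}{56}\right) = \frac{1}{1792}$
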